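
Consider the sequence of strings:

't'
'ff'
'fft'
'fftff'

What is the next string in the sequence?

fftfffft

This is a Fibonacci-style word recurrence s(k) = s(k−1)·s(k−2): e.g. ff·t = fft.
So term 5 is fftff·fft.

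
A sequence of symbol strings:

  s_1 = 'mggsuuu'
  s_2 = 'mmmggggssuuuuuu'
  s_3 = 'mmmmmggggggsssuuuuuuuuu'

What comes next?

Term n consists of 2n-1 m's, followed by 2n g's, followed by n s's, followed by 3n u's (n = 1, 2, …).
At n = 4 the blocks have lengths 7, 8, 4, 12.

mmmmmmmggggggggssssuuuuuuuuuuuu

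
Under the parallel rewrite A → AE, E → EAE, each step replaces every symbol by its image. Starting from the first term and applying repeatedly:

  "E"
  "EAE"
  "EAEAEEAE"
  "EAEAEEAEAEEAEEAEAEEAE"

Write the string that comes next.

φ(EAEAEEAEAEEAEEAEAEEAE) expands symbol-by-symbol to EAE AE EAE AE EAE EAE AE EAE AE EAE EAE AE EAE EAE AE EAE AE EAE EAE AE EAE; joining the 21 pieces gives the next term.

EAEAEEAEAEEAEEAEAEEAEAEEAEEAEAEEAEEAEAEEAEAEEAEEAEAEEAE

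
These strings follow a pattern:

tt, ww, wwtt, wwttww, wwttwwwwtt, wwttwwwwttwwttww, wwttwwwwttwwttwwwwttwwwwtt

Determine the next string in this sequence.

wwttwwwwttwwttwwwwttwwwwttwwttwwwwttwwttww

This is a Fibonacci-style word recurrence s(k) = s(k−1)·s(k−2): e.g. ww·tt = wwtt.
The next term joins wwttwwwwttwwttwwwwttwwwwtt and wwttwwwwttwwttww.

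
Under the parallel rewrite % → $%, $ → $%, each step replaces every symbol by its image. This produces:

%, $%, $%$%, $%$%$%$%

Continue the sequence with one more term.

Expanding $%$%$%$%: $→$%, %→$%, $→$%, %→$%, $→$%, %→$%, $→$%, %→$%. Concatenated: $% $% $% $% $% $% $% $%.

$%$%$%$%$%$%$%$%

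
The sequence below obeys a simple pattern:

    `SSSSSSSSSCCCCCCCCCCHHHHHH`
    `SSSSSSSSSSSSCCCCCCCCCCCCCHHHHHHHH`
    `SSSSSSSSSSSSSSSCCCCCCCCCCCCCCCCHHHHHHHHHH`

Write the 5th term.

Reading off run lengths: S runs 9, 12, 15; C runs 10, 13, 16; H runs 6, 8, 10 — each is linear in n, where the shown terms are n = 3, 4, 5.
Setting n = 7 gives 21, 22, 14 characters in each block.

SSSSSSSSSSSSSSSSSSSSSCCCCCCCCCCCCCCCCCCCCCCHHHHHHHHHHHHHH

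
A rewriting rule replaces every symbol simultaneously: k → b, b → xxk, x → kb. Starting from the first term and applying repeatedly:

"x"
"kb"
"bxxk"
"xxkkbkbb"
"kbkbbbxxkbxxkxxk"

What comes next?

Applying the rule to each of the 16 symbols of kbkbbbxxkbxxkxxk gives the pieces b xxk b xxk xxk xxk kb kb b xxk kb kb b kb kb b, which concatenate to the answer.

bxxkbxxkxxkxxkkbkbbxxkkbkbbkbkbb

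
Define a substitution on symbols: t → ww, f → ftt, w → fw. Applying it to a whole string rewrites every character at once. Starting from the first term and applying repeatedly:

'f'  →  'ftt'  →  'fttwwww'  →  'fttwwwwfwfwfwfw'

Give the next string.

fttwwwwfwfwfwfwfttfwfttfwfttfwfttfw

Replace each of the 15 characters of fttwwwwfwfwfwfw in place — ftt ww ww fw fw fw fw ftt fw ftt fw ftt fw ftt fw — and concatenate.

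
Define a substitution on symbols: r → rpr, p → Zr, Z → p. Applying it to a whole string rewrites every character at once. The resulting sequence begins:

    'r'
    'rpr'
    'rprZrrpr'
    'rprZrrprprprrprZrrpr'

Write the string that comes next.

Rewriting the 20 symbols of rprZrrprprprrprZrrpr one by one yields rpr Zr rpr p rpr rpr Zr rpr Zr rpr Zr rpr rpr Zr rpr p rpr rpr Zr rpr; concatenated:

rprZrrprprprrprZrrprZrrprZrrprrprZrrprprprrprZrrpr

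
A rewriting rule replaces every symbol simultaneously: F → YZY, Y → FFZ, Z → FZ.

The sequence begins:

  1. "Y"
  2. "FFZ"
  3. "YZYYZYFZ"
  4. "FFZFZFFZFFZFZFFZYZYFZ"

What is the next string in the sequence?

Rewriting the 21 symbols of FFZFZFFZFFZFZFFZYZYFZ one by one yields YZY YZY FZ YZY FZ YZY YZY FZ YZY YZY FZ YZY FZ YZY YZY FZ FFZ FZ FFZ YZY FZ; concatenated:

YZYYZYFZYZYFZYZYYZYFZYZYYZYFZYZYFZYZYYZYFZFFZFZFFZYZYFZ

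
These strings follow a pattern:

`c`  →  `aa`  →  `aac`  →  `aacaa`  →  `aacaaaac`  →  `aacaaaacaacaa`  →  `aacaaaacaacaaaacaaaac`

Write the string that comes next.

Each term (from the third on) is the previous term followed by the one before it: term 3 = aa·c = aac.
So term 8 is aacaaaacaacaaaacaaaac·aacaaaacaacaa.

aacaaaacaacaaaacaaaacaacaaaacaacaa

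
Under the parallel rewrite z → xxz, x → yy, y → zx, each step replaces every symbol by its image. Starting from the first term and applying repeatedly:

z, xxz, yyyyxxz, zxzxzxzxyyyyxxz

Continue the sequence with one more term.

xxzyyxxzyyxxzyyxxzyyzxzxzxzxyyyyxxz

Applying the rule to each of the 15 symbols of zxzxzxzxyyyyxxz gives the pieces xxz yy xxz yy xxz yy xxz yy zx zx zx zx yy yy xxz, which concatenate to the answer.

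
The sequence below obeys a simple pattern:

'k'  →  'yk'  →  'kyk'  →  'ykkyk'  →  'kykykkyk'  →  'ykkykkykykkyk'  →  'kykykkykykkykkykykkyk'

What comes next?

ykkykkykykkykkykykkykykkykkykykkyk

This is a Fibonacci-style word recurrence s(k) = s(k−2)·s(k−1): e.g. k·yk = kyk.
The next term joins ykkykkykykkyk and kykykkykykkykkykykkyk.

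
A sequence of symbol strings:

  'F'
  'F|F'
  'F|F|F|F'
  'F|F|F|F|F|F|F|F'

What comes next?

F|F|F|F|F|F|F|F|F|F|F|F|F|F|F|F

Every step duplicates the string with '|' between the halves.
So the next term is two copies of F|F|F|F|F|F|F|F with '|' between the halves.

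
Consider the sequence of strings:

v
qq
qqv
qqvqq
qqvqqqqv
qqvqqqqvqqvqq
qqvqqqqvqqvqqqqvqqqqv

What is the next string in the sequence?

qqvqqqqvqqvqqqqvqqqqvqqvqqqqvqqvqq

Each term (from the third on) is the previous term followed by the one before it: term 3 = qq·v = qqv.
The next term joins qqvqqqqvqqvqqqqvqqqqv and qqvqqqqvqqvqq.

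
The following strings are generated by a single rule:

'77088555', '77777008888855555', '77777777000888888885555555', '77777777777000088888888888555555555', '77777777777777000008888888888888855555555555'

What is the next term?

77777777777777777000000888888888888888885555555555555

Term n consists of 3n-1 7's, followed by n 0's, followed by 3n-1 8's, followed by 2n+1 5's (n = 1, 2, …).
At n = 6 the blocks have lengths 17, 6, 17, 13.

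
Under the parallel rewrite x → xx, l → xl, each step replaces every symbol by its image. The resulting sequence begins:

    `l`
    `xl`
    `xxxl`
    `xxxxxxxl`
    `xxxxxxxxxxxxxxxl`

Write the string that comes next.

xxxxxxxxxxxxxxxxxxxxxxxxxxxxxxxl

Applying the rule to each of the 16 symbols of xxxxxxxxxxxxxxxl gives the pieces xx xx xx xx xx xx xx xx xx xx xx xx xx xx xx xl, which concatenate to the answer.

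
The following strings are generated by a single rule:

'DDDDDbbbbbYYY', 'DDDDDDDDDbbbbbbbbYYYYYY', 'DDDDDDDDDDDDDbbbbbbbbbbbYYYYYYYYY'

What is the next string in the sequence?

Reading off run lengths: D runs 5, 9, 13; b runs 5, 8, 11; Y runs 3, 6, 9 — each is linear in n (n = 1, 2, …).
At n = 4 the blocks have lengths 17, 14, 12.

DDDDDDDDDDDDDDDDDbbbbbbbbbbbbbbYYYYYYYYYYYY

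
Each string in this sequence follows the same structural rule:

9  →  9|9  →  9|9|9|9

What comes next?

s(k+1) = s(k)·|·s(k) — each term doubles the last with '|' between the halves.
Doubling 9|9|9|9 with '|' between the halves:

9|9|9|9|9|9|9|9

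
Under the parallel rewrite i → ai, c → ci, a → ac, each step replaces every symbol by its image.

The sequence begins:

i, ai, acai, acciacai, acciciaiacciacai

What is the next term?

acciciaiciaiacaiacciciaiacciacai

Replace each of the 16 characters of acciciaiacciacai in place — ac ci ci ai ci ai ac ai ac ci ci ai ac ci ac ai — and concatenate.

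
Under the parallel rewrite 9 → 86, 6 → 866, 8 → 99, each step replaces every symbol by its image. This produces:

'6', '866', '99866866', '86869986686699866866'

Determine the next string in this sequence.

Replace each of the 20 characters of 86869986686699866866 in place — 99 866 99 866 86 86 99 866 866 99 866 866 86 86 99 866 866 99 866 866 — and concatenate.

99866998668686998668669986686686869986686699866866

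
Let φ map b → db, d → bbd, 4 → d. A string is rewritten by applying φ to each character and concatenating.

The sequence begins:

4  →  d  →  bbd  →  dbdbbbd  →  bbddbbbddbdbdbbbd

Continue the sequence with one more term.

dbdbbbdbbddbdbdbbbdbbddbbbddbbbddbdbdbbbd

Applying the rule to each of the 17 symbols of bbddbbbddbdbdbbbd gives the pieces db db bbd bbd db db db bbd bbd db bbd db bbd db db db bbd, which concatenate to the answer.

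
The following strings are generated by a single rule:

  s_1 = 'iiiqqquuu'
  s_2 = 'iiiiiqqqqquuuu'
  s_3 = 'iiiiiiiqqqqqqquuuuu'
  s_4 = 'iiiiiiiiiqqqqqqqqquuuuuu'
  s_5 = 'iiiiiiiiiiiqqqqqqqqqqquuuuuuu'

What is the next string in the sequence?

Term n consists of 2n-1 i's, followed by 2n-1 q's, followed by n+1 u's, where the shown terms are n = 2, 3, 4, 5, 6.
Setting n = 7 gives 13, 13, 8 characters in each block.

iiiiiiiiiiiiiqqqqqqqqqqqqquuuuuuuu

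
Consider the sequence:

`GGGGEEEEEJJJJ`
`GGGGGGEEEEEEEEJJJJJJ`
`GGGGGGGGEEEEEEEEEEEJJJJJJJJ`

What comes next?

Each string has the form G^{2n} E^{3n-1} J^{2n}, where the shown terms are n = 2, 3, 4.
At n = 5 the blocks have lengths 10, 14, 10.

GGGGGGGGGGEEEEEEEEEEEEEEJJJJJJJJJJ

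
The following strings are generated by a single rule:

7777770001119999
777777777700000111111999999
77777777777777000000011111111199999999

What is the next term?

Term n consists of 4n+2 7's, followed by 2n+1 0's, followed by 3n 1's, followed by 2n+2 9's (n = 1, 2, …).
For the next term, n = 4, so the run lengths are 18, 9, 12, 10.

7777777777777777770000000001111111111119999999999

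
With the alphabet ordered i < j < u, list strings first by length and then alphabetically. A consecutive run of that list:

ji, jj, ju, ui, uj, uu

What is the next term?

uu is the last string of length 2, so the next is the first of length 3: i repeated 3 times.

iii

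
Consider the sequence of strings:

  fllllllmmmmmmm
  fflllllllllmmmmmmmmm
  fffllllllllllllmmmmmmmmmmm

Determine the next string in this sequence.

fffflllllllllllllllmmmmmmmmmmmmm

Term n consists of n-1 f's, followed by 3n l's, followed by 2n+3 m's, where the shown terms are n = 2, 3, 4.
At n = 5 the blocks have lengths 4, 15, 13.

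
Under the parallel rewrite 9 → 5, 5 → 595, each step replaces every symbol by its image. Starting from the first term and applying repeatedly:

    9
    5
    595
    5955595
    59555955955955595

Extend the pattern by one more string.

59555955955955595595559559555955955955595

Replace each of the 17 characters of 59555955955955595 in place — 595 5 595 595 595 5 595 595 5 595 595 5 595 595 595 5 595 — and concatenate.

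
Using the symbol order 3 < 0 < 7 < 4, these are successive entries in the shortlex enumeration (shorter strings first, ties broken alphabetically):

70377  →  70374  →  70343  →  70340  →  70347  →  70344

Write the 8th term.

Continuing the enumeration 2 steps past 70344: 70344 → 70033 → (answer).

70030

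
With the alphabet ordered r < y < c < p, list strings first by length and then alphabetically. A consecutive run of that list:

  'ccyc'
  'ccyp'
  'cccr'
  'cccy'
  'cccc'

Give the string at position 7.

ccpr

Continuing the enumeration 2 steps past cccc: cccc → cccp → (answer).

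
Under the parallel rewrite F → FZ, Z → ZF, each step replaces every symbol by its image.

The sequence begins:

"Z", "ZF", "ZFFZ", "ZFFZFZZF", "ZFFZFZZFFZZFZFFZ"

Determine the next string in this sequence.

Applying the rule to each of the 16 symbols of ZFFZFZZFFZZFZFFZ gives the pieces ZF FZ FZ ZF FZ ZF ZF FZ FZ ZF ZF FZ ZF FZ FZ ZF, which concatenate to the answer.

ZFFZFZZFFZZFZFFZFZZFZFFZZFFZFZZF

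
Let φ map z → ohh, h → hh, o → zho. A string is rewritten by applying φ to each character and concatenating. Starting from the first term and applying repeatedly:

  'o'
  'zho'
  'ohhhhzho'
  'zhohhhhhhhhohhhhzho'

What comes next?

ohhhhzhohhhhhhhhhhhhhhhhzhohhhhhhhhohhhhzho

Replace each of the 19 characters of zhohhhhhhhhohhhhzho in place — ohh hh zho hh hh hh hh hh hh hh hh zho hh hh hh hh ohh hh zho — and concatenate.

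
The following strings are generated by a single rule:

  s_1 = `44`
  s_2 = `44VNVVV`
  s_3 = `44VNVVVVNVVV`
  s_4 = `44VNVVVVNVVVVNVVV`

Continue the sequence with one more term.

44VNVVVVNVVVVNVVVVNVVV

The strings grow by a fixed suffix VNVVV each time.
One more step from 44VNVVVVNVVVVNVVV gives the answer.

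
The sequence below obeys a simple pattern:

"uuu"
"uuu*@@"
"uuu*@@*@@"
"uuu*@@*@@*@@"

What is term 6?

uuu*@@*@@*@@*@@*@@

The strings grow by a fixed suffix *@@ each time.
From uuu*@@*@@*@@, 2 further steps: uuu*@@*@@*@@ → uuu*@@*@@*@@*@@ → (answer).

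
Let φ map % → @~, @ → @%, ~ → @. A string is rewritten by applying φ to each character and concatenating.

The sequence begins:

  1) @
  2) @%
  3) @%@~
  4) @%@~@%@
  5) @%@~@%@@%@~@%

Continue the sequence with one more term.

@%@~@%@@%@~@%@%@~@%@@%@~

Applying the rule to each of the 13 symbols of @%@~@%@@%@~@% gives the pieces @% @~ @% @ @% @~ @% @% @~ @% @ @% @~, which concatenate to the answer.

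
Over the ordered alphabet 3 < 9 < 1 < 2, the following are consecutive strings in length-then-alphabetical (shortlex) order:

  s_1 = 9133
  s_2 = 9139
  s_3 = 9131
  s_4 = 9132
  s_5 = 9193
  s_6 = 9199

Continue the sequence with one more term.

9191

Find the rightmost character of 9199 below 2, bump it to the next letter, and reset everything to its right to 3.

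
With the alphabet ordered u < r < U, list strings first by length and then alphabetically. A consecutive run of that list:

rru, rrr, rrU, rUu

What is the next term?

Find the rightmost character of rUu below U, bump it to the next letter, and reset everything to its right to u.

rUr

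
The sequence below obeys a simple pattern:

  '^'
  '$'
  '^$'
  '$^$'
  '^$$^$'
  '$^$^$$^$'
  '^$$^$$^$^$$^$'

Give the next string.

This is a Fibonacci-style word recurrence s(k) = s(k−2)·s(k−1): e.g. ^·$ = ^$.
The next term joins $^$^$$^$ and ^$$^$$^$^$$^$.

$^$^$$^$^$$^$$^$^$$^$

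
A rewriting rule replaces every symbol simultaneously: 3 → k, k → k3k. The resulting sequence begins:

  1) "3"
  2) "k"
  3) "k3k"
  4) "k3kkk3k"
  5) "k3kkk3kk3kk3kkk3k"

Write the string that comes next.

k3kkk3kk3kk3kkk3kk3kkk3kk3kkk3kk3kk3kkk3k

Applying the rule to each of the 17 symbols of k3kkk3kk3kk3kkk3k gives the pieces k3k k k3k k3k k3k k k3k k3k k k3k k3k k k3k k3k k3k k k3k, which concatenate to the answer.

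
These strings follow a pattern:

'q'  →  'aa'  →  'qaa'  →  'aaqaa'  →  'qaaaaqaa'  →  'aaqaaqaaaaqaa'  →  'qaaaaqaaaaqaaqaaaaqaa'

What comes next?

aaqaaqaaaaqaaqaaaaqaaaaqaaqaaaaqaa

From term 3 onward, concatenate the second-to-last term with the last: q·aa = qaa, aa·qaa = aaqaa, …
Continuing: aaqaaqaaaaqaa · qaaaaqaaaaqaaqaaaaqaa gives term 8.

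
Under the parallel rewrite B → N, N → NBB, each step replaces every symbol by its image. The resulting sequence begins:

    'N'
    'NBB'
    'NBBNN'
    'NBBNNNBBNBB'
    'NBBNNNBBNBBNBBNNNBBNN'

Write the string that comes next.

Rewriting the 21 symbols of NBBNNNBBNBBNBBNNNBBNN one by one yields NBB N N NBB NBB NBB N N NBB N N NBB N N NBB NBB NBB N N NBB NBB; concatenated:

NBBNNNBBNBBNBBNNNBBNNNBBNNNBBNBBNBBNNNBBNBB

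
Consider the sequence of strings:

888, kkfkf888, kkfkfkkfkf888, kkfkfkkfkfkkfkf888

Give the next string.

kkfkfkkfkfkkfkfkkfkf888

Each term is the previous one with kkfkf prepended.
One more step from kkfkfkkfkfkkfkf888 gives the answer.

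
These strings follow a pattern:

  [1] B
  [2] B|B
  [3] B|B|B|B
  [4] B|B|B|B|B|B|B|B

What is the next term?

s(k+1) = s(k)·|·s(k) — each term doubles the last with '|' between the halves.
So the next term is two copies of B|B|B|B|B|B|B|B with '|' between the halves.

B|B|B|B|B|B|B|B|B|B|B|B|B|B|B|B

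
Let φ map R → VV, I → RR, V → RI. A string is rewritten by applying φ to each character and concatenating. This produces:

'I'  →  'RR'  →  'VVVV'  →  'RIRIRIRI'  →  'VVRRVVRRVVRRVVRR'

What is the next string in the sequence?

Rewriting the 16 symbols of VVRRVVRRVVRRVVRR one by one yields RI RI VV VV RI RI VV VV RI RI VV VV RI RI VV VV; concatenated:

RIRIVVVVRIRIVVVVRIRIVVVVRIRIVVVV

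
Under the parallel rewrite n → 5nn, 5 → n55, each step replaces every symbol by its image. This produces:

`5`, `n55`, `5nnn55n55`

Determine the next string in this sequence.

n555nn5nn5nnn55n555nnn55n55

Rewriting each symbol of 5nnn55n55: 5→n55, n→5nn, n→5nn, n→5nn, 5→n55, 5→n55, n→5nn, 5→n55, 5→n55, which concatenates to n55 5nn 5nn 5nn n55 n55 5nn n55 n55.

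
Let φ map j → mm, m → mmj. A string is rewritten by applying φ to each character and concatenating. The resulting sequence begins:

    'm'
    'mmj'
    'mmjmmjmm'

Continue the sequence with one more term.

mmjmmjmmmmjmmjmmmmjmmj

Expanding mmjmmjmm: m→mmj, m→mmj, j→mm, m→mmj, m→mmj, j→mm, m→mmj, m→mmj. Concatenated: mmj mmj mm mmj mmj mm mmj mmj.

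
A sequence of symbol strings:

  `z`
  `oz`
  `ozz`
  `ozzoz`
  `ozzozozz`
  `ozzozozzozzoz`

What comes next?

From term 3 onward, concatenate the last term with the second-to-last: oz·z = ozz, ozz·oz = ozzoz, …
So term 7 is ozzozozzozzoz·ozzozozz.

ozzozozzozzozozzozozz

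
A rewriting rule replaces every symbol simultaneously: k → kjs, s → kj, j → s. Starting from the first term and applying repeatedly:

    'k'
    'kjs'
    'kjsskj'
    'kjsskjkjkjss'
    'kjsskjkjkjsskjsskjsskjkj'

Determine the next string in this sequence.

Applying the rule to each of the 24 symbols of kjsskjkjkjsskjsskjsskjkj gives the pieces kjs s kj kj kjs s kjs s kjs s kj kj kjs s kj kj kjs s kj kj kjs s kjs s, which concatenate to the answer.

kjsskjkjkjsskjsskjsskjkjkjsskjkjkjsskjkjkjsskjss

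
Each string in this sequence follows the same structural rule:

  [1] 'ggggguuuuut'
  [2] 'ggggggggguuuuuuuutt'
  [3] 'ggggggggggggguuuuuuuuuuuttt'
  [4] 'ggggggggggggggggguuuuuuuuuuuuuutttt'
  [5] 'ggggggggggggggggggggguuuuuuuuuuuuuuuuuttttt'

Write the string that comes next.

ggggggggggggggggggggggggguuuuuuuuuuuuuuuuuuuutttttt

Term n consists of 4n+1 g's, followed by 3n+2 u's, followed by n t's (n = 1, 2, …).
Setting n = 6 gives 25, 20, 6 characters in each block.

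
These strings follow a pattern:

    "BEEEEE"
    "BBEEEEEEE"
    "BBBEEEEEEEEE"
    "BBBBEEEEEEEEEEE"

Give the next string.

BBBBBEEEEEEEEEEEEE

Term n consists of n-1 B's, followed by 2n+1 E's, where the shown terms are n = 2, 3, 4, 5.
For the next term, n = 6, so the run lengths are 5, 13.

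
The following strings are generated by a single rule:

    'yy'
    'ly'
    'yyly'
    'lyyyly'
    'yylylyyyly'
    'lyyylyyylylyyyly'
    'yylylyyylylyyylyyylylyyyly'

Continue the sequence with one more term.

From term 3 onward, concatenate the second-to-last term with the last: yy·ly = yyly, ly·yyly = lyyyly, …
The next term joins lyyylyyylylyyyly and yylylyyylylyyylyyylylyyyly.

lyyylyyylylyyylyyylylyyylylyyylyyylylyyyly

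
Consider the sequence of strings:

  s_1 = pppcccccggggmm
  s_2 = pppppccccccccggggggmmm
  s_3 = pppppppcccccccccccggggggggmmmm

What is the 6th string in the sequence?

Each string has the form p^{2n+1} c^{3n+2} g^{2n+2} m^{n+1} (n = 1, 2, …).
For term 6, n = 6, so the run lengths are 13, 20, 14, 7.

pppppppppppppccccccccccccccccccccggggggggggggggmmmmmmm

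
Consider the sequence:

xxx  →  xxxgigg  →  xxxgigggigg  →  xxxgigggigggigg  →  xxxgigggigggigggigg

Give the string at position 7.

xxxgigggigggigggigggigggigg

Every step adds gigg to the end: s(k+1) = s(k)·gigg.
From xxxgigggigggigggigg, 2 further steps: xxxgigggigggigggigg → xxxgigggigggigggigggigg → (answer).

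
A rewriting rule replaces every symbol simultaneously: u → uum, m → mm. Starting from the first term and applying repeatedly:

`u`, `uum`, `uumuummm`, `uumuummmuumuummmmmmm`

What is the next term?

φ(uumuummmuumuummmmmmm) expands symbol-by-symbol to uum uum mm uum uum mm mm mm uum uum mm uum uum mm mm mm mm mm mm mm; joining the 20 pieces gives the next term.

uumuummmuumuummmmmmmuumuummmuumuummmmmmmmmmmmmmm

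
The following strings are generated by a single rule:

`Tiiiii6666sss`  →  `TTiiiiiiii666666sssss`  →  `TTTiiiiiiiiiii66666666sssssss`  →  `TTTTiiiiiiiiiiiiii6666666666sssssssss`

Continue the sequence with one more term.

TTTTTiiiiiiiiiiiiiiiii666666666666sssssssssss

The n-th term is n T's then 3n+2 i's then 2n+2 6's then 2n+1 s's (n = 1, 2, …).
For the next term, n = 5, so the run lengths are 5, 17, 12, 11.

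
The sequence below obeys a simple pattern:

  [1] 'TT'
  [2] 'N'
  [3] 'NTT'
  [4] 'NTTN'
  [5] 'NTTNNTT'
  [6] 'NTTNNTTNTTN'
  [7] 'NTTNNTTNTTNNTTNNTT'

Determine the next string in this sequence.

NTTNNTTNTTNNTTNNTTNTTNNTTNTTN

Each term (from the third on) is the previous term followed by the one before it: term 3 = N·TT = NTT.
The next term joins NTTNNTTNTTNNTTNNTT and NTTNNTTNTTN.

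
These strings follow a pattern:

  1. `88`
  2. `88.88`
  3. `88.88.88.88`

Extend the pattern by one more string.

s(k+1) = s(k)·.·s(k) — each term doubles the last with '.' between the halves.
Doubling 88.88.88.88 with '.' between the halves:

88.88.88.88.88.88.88.88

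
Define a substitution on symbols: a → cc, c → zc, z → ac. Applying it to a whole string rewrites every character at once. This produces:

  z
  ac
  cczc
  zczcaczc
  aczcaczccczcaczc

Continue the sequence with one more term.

φ(aczcaczccczcaczc) expands symbol-by-symbol to cc zc ac zc cc zc ac zc zc zc ac zc cc zc ac zc; joining the 16 pieces gives the next term.

cczcaczccczcaczczczcaczccczcaczc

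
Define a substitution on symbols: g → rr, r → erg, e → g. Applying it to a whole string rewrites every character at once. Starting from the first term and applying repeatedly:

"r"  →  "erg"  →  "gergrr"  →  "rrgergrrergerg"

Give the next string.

ergergrrgergrrergerggergrrgergrr

Replace each of the 14 characters of rrgergrrergerg in place — erg erg rr g erg rr erg erg g erg rr g erg rr — and concatenate.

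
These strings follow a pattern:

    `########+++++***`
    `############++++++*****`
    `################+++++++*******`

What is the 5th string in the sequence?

Term n consists of 4n #'s, followed by n+3 +'s, followed by 2n-1 *'s, where the shown terms are n = 2, 3, 4.
At n = 6 the blocks have lengths 24, 9, 11.

########################+++++++++***********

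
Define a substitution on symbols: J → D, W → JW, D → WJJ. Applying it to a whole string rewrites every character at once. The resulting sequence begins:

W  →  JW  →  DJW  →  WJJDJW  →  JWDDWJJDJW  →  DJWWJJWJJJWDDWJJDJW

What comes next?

WJJDJWJWDDJWDDDJWWJJWJJJWDDWJJDJW

φ(DJWWJJWJJJWDDWJJDJW) expands symbol-by-symbol to WJJ D JW JW D D JW D D D JW WJJ WJJ JW D D WJJ D JW; joining the 19 pieces gives the next term.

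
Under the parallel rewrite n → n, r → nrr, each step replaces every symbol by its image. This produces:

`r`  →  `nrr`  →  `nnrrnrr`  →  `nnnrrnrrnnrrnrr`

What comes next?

nnnnrrnrrnnrrnrrnnnrrnrrnnrrnrr

φ(nnnrrnrrnnrrnrr) expands symbol-by-symbol to n n n nrr nrr n nrr nrr n n nrr nrr n nrr nrr; joining the 15 pieces gives the next term.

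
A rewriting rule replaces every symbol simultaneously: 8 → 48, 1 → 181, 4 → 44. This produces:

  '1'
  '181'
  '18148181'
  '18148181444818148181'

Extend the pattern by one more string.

Rewriting the 20 symbols of 18148181444818148181 one by one yields 181 48 181 44 48 181 48 181 44 44 44 48 181 48 181 44 48 181 48 181; concatenated:

181481814448181481814444444818148181444818148181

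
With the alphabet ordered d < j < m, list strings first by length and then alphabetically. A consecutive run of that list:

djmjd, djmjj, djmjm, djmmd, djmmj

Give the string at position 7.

dmddd

Stepping forward 2 times from djmmj: djmmj → djmmm, then the target.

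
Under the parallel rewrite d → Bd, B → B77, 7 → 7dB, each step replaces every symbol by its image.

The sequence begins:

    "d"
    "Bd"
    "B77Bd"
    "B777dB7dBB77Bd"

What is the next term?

Rewriting the 14 symbols of B777dB7dBB77Bd one by one yields B77 7dB 7dB 7dB Bd B77 7dB Bd B77 B77 7dB 7dB B77 Bd; concatenated:

B777dB7dB7dBBdB777dBBdB77B777dB7dBB77Bd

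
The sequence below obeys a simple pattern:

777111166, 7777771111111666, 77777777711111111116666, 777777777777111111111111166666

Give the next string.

7777777777777771111111111111111666666

The n-th term is 3n 7's then 3n+1 1's then n+1 6's (n = 1, 2, …).
Setting n = 5 gives 15, 16, 6 characters in each block.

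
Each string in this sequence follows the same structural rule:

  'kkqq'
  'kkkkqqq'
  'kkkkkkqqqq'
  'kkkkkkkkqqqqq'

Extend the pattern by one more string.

kkkkkkkkkkqqqqqq

The n-th term is 2n k's then n+1 q's (n = 1, 2, …).
For the next term, n = 5, so the run lengths are 10, 6.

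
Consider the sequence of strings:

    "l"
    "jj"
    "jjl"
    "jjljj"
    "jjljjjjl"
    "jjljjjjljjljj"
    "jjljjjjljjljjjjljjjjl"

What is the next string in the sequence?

jjljjjjljjljjjjljjjjljjljjjjljjljj

Each term (from the third on) is the previous term followed by the one before it: term 3 = jj·l = jjl.
So term 8 is jjljjjjljjljjjjljjjjl·jjljjjjljjljj.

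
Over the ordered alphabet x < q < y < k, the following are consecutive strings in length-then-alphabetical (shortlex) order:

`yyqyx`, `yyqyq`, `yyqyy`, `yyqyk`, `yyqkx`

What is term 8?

yyqkk

Advancing 3 positions from yyqkx through yyqkx → yyqkq → yyqky reaches term 8.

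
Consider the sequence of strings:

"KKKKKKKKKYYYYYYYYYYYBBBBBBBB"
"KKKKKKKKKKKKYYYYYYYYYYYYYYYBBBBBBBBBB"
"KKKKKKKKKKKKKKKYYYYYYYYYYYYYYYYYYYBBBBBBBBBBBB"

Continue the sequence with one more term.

KKKKKKKKKKKKKKKKKKYYYYYYYYYYYYYYYYYYYYYYYBBBBBBBBBBBBBB

The n-th term is 3n K's then 4n-1 Y's then 2n+2 B's, where the shown terms are n = 3, 4, 5.
Setting n = 6 gives 18, 23, 14 characters in each block.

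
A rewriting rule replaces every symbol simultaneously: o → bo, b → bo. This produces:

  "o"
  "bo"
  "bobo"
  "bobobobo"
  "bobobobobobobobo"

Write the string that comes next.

bobobobobobobobobobobobobobobobo

φ(bobobobobobobobo) expands symbol-by-symbol to bo bo bo bo bo bo bo bo bo bo bo bo bo bo bo bo; joining the 16 pieces gives the next term.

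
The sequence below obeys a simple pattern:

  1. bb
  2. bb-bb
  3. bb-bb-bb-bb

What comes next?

bb-bb-bb-bb-bb-bb-bb-bb

Each string is two copies of the previous one joined by '-'.
So the next term is two copies of bb-bb-bb-bb with '-' between the halves.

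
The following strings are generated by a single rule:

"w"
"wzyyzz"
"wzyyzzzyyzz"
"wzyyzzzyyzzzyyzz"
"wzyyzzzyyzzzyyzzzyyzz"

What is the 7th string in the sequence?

Every step adds zyyzz to the end: s(k+1) = s(k)·zyyzz.
From wzyyzzzyyzzzyyzzzyyzz, 2 further steps: wzyyzzzyyzzzyyzzzyyzz → wzyyzzzyyzzzyyzzzyyzzzyyzz → (answer).

wzyyzzzyyzzzyyzzzyyzzzyyzzzyyzz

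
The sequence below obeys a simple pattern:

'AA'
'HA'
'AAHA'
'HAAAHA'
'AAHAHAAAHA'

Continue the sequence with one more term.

HAAAHAAAHAHAAAHA

Each term (from the third on) is the two preceding terms concatenated in order: term 3 = AA·HA = AAHA.
So term 6 is HAAAHA·AAHAHAAAHA.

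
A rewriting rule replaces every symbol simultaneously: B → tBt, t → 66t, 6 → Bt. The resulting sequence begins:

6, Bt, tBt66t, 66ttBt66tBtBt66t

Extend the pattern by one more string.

Rewriting the 16 symbols of 66ttBt66tBtBt66t one by one yields Bt Bt 66t 66t tBt 66t Bt Bt 66t tBt 66t tBt 66t Bt Bt 66t; concatenated:

BtBt66t66ttBt66tBtBt66ttBt66ttBt66tBtBt66t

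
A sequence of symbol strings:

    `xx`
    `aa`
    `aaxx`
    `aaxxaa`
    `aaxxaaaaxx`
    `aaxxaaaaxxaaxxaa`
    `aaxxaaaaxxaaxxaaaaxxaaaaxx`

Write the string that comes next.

aaxxaaaaxxaaxxaaaaxxaaaaxxaaxxaaaaxxaaxxaa

This is a Fibonacci-style word recurrence s(k) = s(k−1)·s(k−2): e.g. aa·xx = aaxx.
So term 8 is aaxxaaaaxxaaxxaaaaxxaaaaxx·aaxxaaaaxxaaxxaa.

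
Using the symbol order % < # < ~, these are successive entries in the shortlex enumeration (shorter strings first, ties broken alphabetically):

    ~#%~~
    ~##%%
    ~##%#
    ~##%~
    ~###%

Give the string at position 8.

Continuing the enumeration 3 steps past ~###%: ~###% → ~#### → ~###~ → (answer).

~##~%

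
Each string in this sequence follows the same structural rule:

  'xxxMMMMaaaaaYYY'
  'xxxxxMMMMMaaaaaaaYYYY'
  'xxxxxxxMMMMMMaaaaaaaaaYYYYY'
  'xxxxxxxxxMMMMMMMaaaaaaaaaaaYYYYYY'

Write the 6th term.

xxxxxxxxxxxxxMMMMMMMMMaaaaaaaaaaaaaaaYYYYYYYY

Each string has the form x^{2n-1} M^{n+2} a^{2n+1} Y^{n+1}, where the shown terms are n = 2, 3, 4, 5.
At n = 7 the blocks have lengths 13, 9, 15, 8.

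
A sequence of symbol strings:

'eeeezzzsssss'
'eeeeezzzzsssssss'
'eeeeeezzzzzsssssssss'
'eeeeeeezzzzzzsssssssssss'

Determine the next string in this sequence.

eeeeeeeezzzzzzzsssssssssssss

Reading off run lengths: e runs 4, 5, 6, 7; z runs 3, 4, 5, 6; s runs 5, 7, 9, 11 — each is linear in n, where the shown terms are n = 3, 4, 5, 6.
Setting n = 7 gives 8, 7, 13 characters in each block.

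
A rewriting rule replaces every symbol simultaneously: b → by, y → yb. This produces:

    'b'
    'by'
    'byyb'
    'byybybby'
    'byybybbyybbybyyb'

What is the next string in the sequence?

φ(byybybbyybbybyyb) expands symbol-by-symbol to by yb yb by yb by by yb yb by by yb by yb yb by; joining the 16 pieces gives the next term.

byybybbyybbybyybybbybyybbyybybby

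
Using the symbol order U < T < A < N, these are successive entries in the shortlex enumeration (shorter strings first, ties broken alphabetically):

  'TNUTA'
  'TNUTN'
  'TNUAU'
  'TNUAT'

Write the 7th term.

TNUNU

Advancing 3 positions from TNUAT through TNUAT → TNUAA → TNUAN reaches term 7.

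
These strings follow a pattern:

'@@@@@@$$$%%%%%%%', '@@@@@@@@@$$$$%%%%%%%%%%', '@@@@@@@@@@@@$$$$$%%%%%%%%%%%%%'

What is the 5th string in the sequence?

@@@@@@@@@@@@@@@@@@$$$$$$$%%%%%%%%%%%%%%%%%%%

Reading off run lengths: @ runs 6, 9, 12; $ runs 3, 4, 5; % runs 7, 10, 13 — each is linear in n, where the shown terms are n = 2, 3, 4.
Setting n = 6 gives 18, 7, 19 characters in each block.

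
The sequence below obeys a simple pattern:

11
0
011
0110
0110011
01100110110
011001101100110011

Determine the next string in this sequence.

01100110110011001101100110110

Each term (from the third on) is the previous term followed by the one before it: term 3 = 0·11 = 011.
The next term joins 011001101100110011 and 01100110110.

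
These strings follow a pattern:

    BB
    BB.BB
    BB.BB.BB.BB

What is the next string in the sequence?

s(k+1) = s(k)·.·s(k) — each term doubles the last with '.' between the halves.
Doubling BB.BB.BB.BB with '.' between the halves:

BB.BB.BB.BB.BB.BB.BB.BB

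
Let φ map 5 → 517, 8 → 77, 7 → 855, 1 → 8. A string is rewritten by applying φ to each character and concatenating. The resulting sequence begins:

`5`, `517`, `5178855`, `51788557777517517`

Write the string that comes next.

5178855777751751785585585585551788555178855

φ(51788557777517517) expands symbol-by-symbol to 517 8 855 77 77 517 517 855 855 855 855 517 8 855 517 8 855; joining the 17 pieces gives the next term.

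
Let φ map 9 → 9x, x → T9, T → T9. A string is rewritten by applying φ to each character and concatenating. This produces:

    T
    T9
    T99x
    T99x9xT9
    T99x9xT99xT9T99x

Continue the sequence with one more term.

φ(T99x9xT99xT9T99x) expands symbol-by-symbol to T9 9x 9x T9 9x T9 T9 9x 9x T9 T9 9x T9 9x 9x T9; joining the 16 pieces gives the next term.

T99x9xT99xT9T99x9xT9T99xT99x9xT9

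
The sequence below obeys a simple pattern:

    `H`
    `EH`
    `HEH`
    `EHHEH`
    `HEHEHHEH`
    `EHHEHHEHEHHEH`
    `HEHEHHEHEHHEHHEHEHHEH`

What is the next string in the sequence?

This is a Fibonacci-style word recurrence s(k) = s(k−2)·s(k−1): e.g. H·EH = HEH.
So term 8 is EHHEHHEHEHHEH·HEHEHHEHEHHEHHEHEHHEH.

EHHEHHEHEHHEHHEHEHHEHEHHEHHEHEHHEH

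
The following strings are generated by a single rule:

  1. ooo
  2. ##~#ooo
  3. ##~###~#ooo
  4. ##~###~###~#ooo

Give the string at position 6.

Each term is the previous one with ##~# prepended.
From ##~###~###~#ooo, 2 further steps: ##~###~###~#ooo → ##~###~###~###~#ooo → (answer).

##~###~###~###~###~#ooo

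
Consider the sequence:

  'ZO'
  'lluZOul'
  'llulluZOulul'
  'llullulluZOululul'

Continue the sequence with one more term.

llullullulluZOulululul

s(k+1) = llu·s(k)·ul, so each term gains llu as a prefix and ul as a suffix.
One more step from llullulluZOululul gives the answer.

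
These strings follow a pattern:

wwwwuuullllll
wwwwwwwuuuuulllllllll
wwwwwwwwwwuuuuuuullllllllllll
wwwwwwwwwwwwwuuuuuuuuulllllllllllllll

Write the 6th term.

Each string has the form w^{3n-2} u^{2n-1} l^{3n}, where the shown terms are n = 2, 3, 4, 5.
At n = 7 the blocks have lengths 19, 13, 21.

wwwwwwwwwwwwwwwwwwwuuuuuuuuuuuuulllllllllllllllllllll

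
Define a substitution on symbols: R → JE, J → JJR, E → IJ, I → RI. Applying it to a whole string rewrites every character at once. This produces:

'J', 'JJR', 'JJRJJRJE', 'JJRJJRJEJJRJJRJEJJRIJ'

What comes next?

Replace each of the 21 characters of JJRJJRJEJJRJJRJEJJRIJ in place — JJR JJR JE JJR JJR JE JJR IJ JJR JJR JE JJR JJR JE JJR IJ JJR JJR JE RI JJR — and concatenate.

JJRJJRJEJJRJJRJEJJRIJJJRJJRJEJJRJJRJEJJRIJJJRJJRJERIJJR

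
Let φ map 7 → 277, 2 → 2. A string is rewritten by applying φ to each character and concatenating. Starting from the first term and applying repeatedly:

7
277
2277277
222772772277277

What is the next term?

φ(222772772277277) expands symbol-by-symbol to 2 2 2 277 277 2 277 277 2 2 277 277 2 277 277; joining the 15 pieces gives the next term.

2222772772277277222772772277277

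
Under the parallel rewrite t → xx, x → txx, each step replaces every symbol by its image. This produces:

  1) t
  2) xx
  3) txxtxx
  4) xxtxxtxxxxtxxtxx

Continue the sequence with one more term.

Rewriting the 16 symbols of xxtxxtxxxxtxxtxx one by one yields txx txx xx txx txx xx txx txx txx txx xx txx txx xx txx txx; concatenated:

txxtxxxxtxxtxxxxtxxtxxtxxtxxxxtxxtxxxxtxxtxx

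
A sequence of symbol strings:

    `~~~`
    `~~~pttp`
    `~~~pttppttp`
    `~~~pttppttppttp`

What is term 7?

The strings grow by a fixed suffix pttp each time.
From ~~~pttppttppttp, 3 further steps: ~~~pttppttppttp → ~~~pttppttppttppttp → ~~~pttppttppttppttppttp → (answer).

~~~pttppttppttppttppttppttp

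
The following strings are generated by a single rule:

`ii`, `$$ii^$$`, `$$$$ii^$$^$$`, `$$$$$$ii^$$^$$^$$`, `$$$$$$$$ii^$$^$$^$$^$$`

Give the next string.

Every step adds $$ to the front and ^$$ to the end of the previous string.
Applying this once more to $$$$$$$$ii^$$^$$^$$^$$:

$$$$$$$$$$ii^$$^$$^$$^$$^$$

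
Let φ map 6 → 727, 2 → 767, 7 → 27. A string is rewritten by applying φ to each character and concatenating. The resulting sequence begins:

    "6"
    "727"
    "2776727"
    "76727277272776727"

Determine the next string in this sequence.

Rewriting the 17 symbols of 76727277272776727 one by one yields 27 727 27 767 27 767 27 27 767 27 767 27 27 727 27 767 27; concatenated:

27727277672776727277672776727277272776727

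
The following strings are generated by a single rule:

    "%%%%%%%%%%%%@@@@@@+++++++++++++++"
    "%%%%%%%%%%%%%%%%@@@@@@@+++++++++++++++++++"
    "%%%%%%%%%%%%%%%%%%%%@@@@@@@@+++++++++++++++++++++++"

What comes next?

Term n consists of 4n %'s, followed by n+3 @'s, followed by 4n+3 +'s, where the shown terms are n = 3, 4, 5.
Setting n = 6 gives 24, 9, 27 characters in each block.

%%%%%%%%%%%%%%%%%%%%%%%%@@@@@@@@@+++++++++++++++++++++++++++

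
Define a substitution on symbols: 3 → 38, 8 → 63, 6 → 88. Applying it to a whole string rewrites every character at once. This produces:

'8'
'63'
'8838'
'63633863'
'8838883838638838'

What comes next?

63633863636338633863883863633863

Applying the rule to each of the 16 symbols of 8838883838638838 gives the pieces 63 63 38 63 63 63 38 63 38 63 88 38 63 63 38 63, which concatenate to the answer.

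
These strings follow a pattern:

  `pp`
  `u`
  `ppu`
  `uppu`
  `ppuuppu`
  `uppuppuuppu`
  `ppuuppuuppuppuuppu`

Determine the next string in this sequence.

From term 3 onward, concatenate the second-to-last term with the last: pp·u = ppu, u·ppu = uppu, …
So term 8 is uppuppuuppu·ppuuppuuppuppuuppu.

uppuppuuppuppuuppuuppuppuuppu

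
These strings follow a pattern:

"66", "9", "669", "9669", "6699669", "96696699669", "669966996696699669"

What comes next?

96696699669669966996696699669

From term 3 onward, concatenate the second-to-last term with the last: 66·9 = 669, 9·669 = 9669, …
The next term joins 96696699669 and 669966996696699669.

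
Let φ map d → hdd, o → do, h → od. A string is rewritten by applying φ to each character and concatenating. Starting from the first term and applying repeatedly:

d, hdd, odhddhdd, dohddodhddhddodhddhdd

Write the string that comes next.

φ(dohddodhddhddodhddhdd) expands symbol-by-symbol to hdd do od hdd hdd do hdd od hdd hdd od hdd hdd do hdd od hdd hdd od hdd hdd; joining the 21 pieces gives the next term.

hdddoodhddhdddohddodhddhddodhddhdddohddodhddhddodhddhdd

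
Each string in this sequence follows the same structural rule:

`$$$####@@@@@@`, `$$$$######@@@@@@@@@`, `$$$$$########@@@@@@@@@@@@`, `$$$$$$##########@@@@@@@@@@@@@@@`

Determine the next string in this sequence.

Each string has the form $^{n+1} #^{2n} @^{3n}, where the shown terms are n = 2, 3, 4, 5.
At n = 6 the blocks have lengths 7, 12, 18.

$$$$$$$############@@@@@@@@@@@@@@@@@@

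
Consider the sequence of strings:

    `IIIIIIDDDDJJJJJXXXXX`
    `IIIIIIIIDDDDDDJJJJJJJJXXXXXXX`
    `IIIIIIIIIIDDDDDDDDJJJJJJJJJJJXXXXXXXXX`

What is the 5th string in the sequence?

IIIIIIIIIIIIIIDDDDDDDDDDDDJJJJJJJJJJJJJJJJJXXXXXXXXXXXXX

Term n consists of 2n+2 I's, followed by 2n D's, followed by 3n-1 J's, followed by 2n+1 X's, where the shown terms are n = 2, 3, 4.
At n = 6 the blocks have lengths 14, 12, 17, 13.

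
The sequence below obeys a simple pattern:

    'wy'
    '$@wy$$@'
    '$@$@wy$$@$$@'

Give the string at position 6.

Every step adds $@ to the front and $$@ to the end of the previous string.
From $@$@wy$$@$$@, 3 further steps: $@$@wy$$@$$@ → $@$@$@wy$$@$$@$$@ → $@$@$@$@wy$$@$$@$$@$$@ → (answer).

$@$@$@$@$@wy$$@$$@$$@$$@$$@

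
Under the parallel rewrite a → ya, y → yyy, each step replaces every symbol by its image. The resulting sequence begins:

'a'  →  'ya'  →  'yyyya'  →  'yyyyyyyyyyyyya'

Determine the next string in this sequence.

Replace each of the 14 characters of yyyyyyyyyyyyya in place — yyy yyy yyy yyy yyy yyy yyy yyy yyy yyy yyy yyy yyy ya — and concatenate.

yyyyyyyyyyyyyyyyyyyyyyyyyyyyyyyyyyyyyyyya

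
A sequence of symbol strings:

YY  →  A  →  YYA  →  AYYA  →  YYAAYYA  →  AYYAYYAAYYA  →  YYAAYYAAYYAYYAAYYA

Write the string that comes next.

AYYAYYAAYYAYYAAYYAAYYAYYAAYYA

This is a Fibonacci-style word recurrence s(k) = s(k−2)·s(k−1): e.g. YY·A = YYA.
So term 8 is AYYAYYAAYYA·YYAAYYAAYYAYYAAYYA.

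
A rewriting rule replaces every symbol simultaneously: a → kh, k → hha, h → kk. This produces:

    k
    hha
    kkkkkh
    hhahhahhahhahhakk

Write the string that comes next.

kkkkkhkkkkkhkkkkkhkkkkkhkkkkkhhhahha

φ(hhahhahhahhahhakk) expands symbol-by-symbol to kk kk kh kk kk kh kk kk kh kk kk kh kk kk kh hha hha; joining the 17 pieces gives the next term.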